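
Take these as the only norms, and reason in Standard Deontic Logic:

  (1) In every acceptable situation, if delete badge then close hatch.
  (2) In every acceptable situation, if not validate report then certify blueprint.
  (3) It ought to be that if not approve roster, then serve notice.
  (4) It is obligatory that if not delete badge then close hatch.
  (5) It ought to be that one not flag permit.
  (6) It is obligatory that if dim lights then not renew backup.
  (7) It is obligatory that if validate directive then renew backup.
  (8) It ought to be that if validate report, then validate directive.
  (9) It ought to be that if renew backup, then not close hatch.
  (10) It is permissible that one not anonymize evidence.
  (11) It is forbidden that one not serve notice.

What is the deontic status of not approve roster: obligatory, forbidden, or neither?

Premise 3 is O(¬approve_roster → serve_notice); even if O(serve_notice) held, inferring O(¬approve_roster) would be affirming the consequent — invalid.
No premise or chain of K-axiom applications forces O(¬approve_roster), and none forces O(approve_roster). So ¬approve_roster is neither obligatory nor forbidden under these norms.

Neither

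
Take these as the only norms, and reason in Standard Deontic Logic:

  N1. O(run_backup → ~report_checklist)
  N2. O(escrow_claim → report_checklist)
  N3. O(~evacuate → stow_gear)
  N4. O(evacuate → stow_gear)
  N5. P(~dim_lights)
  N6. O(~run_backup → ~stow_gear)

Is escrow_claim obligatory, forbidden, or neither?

Forbidden

By case analysis on ~evacuate: premise 3 gives O(~evacuate → stow_gear) and premise 4 gives O(evacuate → stow_gear), so O(stow_gear) either way.
Premise 6 is O(~run_backup → ~stow_gear); contrapositively O(stow_gear → run_backup). Since O(stow_gear) holds, K gives O(run_backup).
Applying K to premise 1 (O(run_backup → ~report_checklist)) and O(run_backup) yields O(~report_checklist).
The contrapositive of premise 2 (O(escrow_claim → report_checklist)) is O(~report_checklist → ~escrow_claim), and O(~report_checklist) is already established, so O(~escrow_claim).
Premise 5 does not contribute to this derivation.
Thus O(~escrow_claim), which is F(escrow_claim): escrow_claim is forbidden.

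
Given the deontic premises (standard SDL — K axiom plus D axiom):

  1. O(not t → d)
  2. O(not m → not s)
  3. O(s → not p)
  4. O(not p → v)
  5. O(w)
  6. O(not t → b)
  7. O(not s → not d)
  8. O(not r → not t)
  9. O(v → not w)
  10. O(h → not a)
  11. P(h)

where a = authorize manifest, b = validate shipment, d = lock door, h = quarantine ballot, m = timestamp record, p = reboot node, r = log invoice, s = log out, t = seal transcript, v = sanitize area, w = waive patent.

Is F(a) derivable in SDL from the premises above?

Premise 10 is O(h → not a), but O(h) is not derivable from the premises (the permission P(h) asserts only not O(not h), not O(h)), so it does not yield O(not a).
No other premise forces O(not a). An ideal world satisfying every premise can still have a true, so F(a) is not derivable.

No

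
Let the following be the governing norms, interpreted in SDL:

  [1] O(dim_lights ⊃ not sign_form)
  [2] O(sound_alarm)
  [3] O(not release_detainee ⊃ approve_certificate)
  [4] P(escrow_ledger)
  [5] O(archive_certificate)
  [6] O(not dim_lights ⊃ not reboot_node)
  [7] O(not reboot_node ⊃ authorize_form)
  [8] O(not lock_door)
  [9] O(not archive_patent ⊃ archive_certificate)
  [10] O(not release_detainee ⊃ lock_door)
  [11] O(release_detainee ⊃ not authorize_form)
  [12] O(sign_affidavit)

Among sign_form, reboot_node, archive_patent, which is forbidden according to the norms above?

sign_form

Premise 8 states O(not lock_door) outright.
The contrapositive of premise 10 (O(not release_detainee ⊃ lock_door)) is O(not lock_door ⊃ release_detainee), and O(not lock_door) is already established, so O(release_detainee).
Premise 11 is O(release_detainee ⊃ not authorize_form); since O(release_detainee), deontic closure gives O(not authorize_form).
The contrapositive of premise 7 (O(not reboot_node ⊃ authorize_form)) is O(not authorize_form ⊃ reboot_node), and O(not authorize_form) is already established, so O(reboot_node).
The contrapositive of premise 6 (O(not dim_lights ⊃ not reboot_node)) is O(reboot_node ⊃ dim_lights), and O(reboot_node) is already established, so O(dim_lights).
From O(dim_lights) and premise 1, O(dim_lights ⊃ not sign_form), we obtain O(not sign_form).
So O(not sign_form) holds, i.e. sign_form is forbidden. None of the other listed options is forbidden under the premises.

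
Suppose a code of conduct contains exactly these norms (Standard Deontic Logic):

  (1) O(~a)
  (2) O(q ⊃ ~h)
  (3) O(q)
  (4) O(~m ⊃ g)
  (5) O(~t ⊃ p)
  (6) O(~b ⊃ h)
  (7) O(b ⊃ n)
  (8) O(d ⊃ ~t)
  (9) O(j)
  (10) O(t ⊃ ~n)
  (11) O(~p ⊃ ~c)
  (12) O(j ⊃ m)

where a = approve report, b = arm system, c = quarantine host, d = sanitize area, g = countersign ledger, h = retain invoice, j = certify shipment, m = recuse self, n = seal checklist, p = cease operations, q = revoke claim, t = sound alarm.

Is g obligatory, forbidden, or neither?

Premise 4 is O(~m ⊃ g), but O(~m) is not derivable from the premises, so it does not yield O(g).
No premise or chain of K-axiom applications forces O(g), and none forces O(~g). So g is neither obligatory nor forbidden under these norms.

Neither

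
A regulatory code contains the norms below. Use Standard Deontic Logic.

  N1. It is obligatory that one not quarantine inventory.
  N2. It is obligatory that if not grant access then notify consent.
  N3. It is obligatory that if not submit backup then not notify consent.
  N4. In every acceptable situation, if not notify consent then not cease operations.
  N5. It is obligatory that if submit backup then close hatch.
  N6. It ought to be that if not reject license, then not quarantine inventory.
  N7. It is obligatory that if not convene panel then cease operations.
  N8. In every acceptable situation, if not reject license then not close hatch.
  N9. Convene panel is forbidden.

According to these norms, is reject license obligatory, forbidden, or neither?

Obligatory

Premise 9, F(convene_panel), is equivalent to O(¬convene_panel).
With premise 7, O(¬convene_panel → cease_operations), the K-axiom yields O(cease_operations).
The contrapositive of premise 4 (O(¬notify_consent → ¬cease_operations)) is O(cease_operations → notify_consent), and O(cease_operations) is already established, so O(notify_consent).
Premise 3, O(¬submit_backup → ¬notify_consent), contraposes to O(notify_consent → submit_backup); with O(notify_consent) we get O(submit_backup).
Premise 5 is O(submit_backup → close_hatch); since O(submit_backup), deontic closure gives O(close_hatch).
The contrapositive of premise 8 (O(¬reject_license → ¬close_hatch)) is O(close_hatch → reject_license), and O(close_hatch) is already established, so O(reject_license).
Premises 1, 2, 6 do not contribute to this derivation.
Hence reject_license is obligatory.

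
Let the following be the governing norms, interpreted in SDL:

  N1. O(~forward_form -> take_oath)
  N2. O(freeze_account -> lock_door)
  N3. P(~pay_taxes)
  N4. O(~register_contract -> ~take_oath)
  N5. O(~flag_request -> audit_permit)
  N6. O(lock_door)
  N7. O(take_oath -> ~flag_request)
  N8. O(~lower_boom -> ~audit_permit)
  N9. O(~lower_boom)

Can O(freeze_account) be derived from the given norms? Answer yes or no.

Premise 2 is O(freeze_account -> lock_door); even if O(lock_door) held, inferring O(freeze_account) would be affirming the consequent — invalid.
No other premise forces O(freeze_account). An ideal world satisfying every premise can still have freeze_account false, so O(freeze_account) is not derivable.

No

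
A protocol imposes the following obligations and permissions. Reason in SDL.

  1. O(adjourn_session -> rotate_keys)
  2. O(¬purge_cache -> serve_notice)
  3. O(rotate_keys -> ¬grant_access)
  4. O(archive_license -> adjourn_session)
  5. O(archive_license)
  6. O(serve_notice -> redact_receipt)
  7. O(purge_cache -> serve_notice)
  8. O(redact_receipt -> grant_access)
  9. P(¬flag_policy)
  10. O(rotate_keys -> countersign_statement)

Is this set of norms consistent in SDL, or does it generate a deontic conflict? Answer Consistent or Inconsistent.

Inconsistent

Premises 2 and 7 are O(¬purge_cache -> serve_notice) and O(purge_cache -> serve_notice); every ideal world satisfies ¬purge_cache or purge_cache, so in either case serve_notice holds — hence O(serve_notice).
From O(serve_notice) and premise 6, O(serve_notice -> redact_receipt), we obtain O(redact_receipt).
Premise 8 is O(redact_receipt -> grant_access); since O(redact_receipt), deontic closure gives O(grant_access).
Premise 3 is O(rotate_keys -> ¬grant_access); contrapositively O(grant_access -> ¬rotate_keys). Since O(grant_access) holds, K gives O(¬rotate_keys).
The contrapositive of premise 1 (O(adjourn_session -> rotate_keys)) is O(¬rotate_keys -> ¬adjourn_session), and O(¬rotate_keys) is already established, so O(¬adjourn_session).
Premise 4 is O(archive_license -> adjourn_session); contrapositively O(¬adjourn_session -> ¬archive_license). Since O(¬adjourn_session) holds, K gives O(¬archive_license).
However, premise 5 gives O(archive_license).
We now have both O(¬archive_license) and O(archive_license) — archive_license is simultaneously obligatory and forbidden, violating the D-axiom.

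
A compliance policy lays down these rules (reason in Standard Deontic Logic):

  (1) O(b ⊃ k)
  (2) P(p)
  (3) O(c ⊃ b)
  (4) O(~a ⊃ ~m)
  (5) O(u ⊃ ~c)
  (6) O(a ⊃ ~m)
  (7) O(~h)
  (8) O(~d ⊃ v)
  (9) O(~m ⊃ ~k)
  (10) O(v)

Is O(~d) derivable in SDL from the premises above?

No

Premise 8 is O(~d ⊃ v); even if O(v) held, inferring O(~d) would be affirming the consequent — invalid.
No other premise forces O(~d). An ideal world satisfying every premise can still have ~d false, so O(~d) is not derivable.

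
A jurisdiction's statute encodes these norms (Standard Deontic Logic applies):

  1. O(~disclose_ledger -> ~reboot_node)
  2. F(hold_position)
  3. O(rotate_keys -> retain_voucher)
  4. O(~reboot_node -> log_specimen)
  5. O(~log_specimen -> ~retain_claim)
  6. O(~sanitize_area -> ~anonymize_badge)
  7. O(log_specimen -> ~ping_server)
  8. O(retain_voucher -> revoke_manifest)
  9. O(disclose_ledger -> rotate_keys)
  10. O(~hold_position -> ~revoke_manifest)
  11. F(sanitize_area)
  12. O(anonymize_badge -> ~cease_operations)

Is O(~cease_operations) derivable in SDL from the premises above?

Premise 12 is O(anonymize_badge -> ~cease_operations), but O(anonymize_badge) is not derivable from the premises, so it does not yield O(~cease_operations).
No other premise forces O(~cease_operations). An ideal world satisfying every premise can still have ~cease_operations false, so O(~cease_operations) is not derivable.

No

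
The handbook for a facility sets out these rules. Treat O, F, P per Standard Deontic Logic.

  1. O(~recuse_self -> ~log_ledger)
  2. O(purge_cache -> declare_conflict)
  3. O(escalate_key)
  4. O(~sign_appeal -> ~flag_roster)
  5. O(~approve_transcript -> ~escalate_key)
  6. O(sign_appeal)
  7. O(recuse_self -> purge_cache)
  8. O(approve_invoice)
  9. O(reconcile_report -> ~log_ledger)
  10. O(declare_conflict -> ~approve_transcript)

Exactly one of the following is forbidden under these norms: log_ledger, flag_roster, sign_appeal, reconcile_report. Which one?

Premise 3 states O(escalate_key) outright.
Premise 5 is O(~approve_transcript -> ~escalate_key); contrapositively O(escalate_key -> approve_transcript). Since O(escalate_key) holds, K gives O(approve_transcript).
The contrapositive of premise 10 (O(declare_conflict -> ~approve_transcript)) is O(approve_transcript -> ~declare_conflict), and O(approve_transcript) is already established, so O(~declare_conflict).
The contrapositive of premise 2 (O(purge_cache -> declare_conflict)) is O(~declare_conflict -> ~purge_cache), and O(~declare_conflict) is already established, so O(~purge_cache).
Premise 7 is O(recuse_self -> purge_cache); contrapositively O(~purge_cache -> ~recuse_self). Since O(~purge_cache) holds, K gives O(~recuse_self).
Applying K to premise 1 (O(~recuse_self -> ~log_ledger)) and O(~recuse_self) yields O(~log_ledger).
So O(~log_ledger) holds, i.e. log_ledger is forbidden. None of the other listed options is forbidden under the premises.

log_ledger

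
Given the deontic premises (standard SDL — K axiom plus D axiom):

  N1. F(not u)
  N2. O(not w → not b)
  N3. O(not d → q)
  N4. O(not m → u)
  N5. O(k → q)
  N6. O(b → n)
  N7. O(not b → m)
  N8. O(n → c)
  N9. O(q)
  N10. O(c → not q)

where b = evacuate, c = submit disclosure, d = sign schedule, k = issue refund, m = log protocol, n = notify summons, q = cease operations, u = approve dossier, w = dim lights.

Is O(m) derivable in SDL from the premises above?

From premise 9 we have O(q).
Premise 10, O(c → not q), contraposes to O(q → not c); with O(q) we get O(not c).
The contrapositive of premise 8 (O(n → c)) is O(not c → not n), and O(not c) is already established, so O(not n).
Premise 6, O(b → n), contraposes to O(not n → not b); with O(not n) we get O(not b).
Applying K to premise 7 (O(not b → m)) and O(not b) yields O(m).
Premises 1, 2, 3, 4, 5 do not contribute to this derivation.
So O(m) follows.

Yes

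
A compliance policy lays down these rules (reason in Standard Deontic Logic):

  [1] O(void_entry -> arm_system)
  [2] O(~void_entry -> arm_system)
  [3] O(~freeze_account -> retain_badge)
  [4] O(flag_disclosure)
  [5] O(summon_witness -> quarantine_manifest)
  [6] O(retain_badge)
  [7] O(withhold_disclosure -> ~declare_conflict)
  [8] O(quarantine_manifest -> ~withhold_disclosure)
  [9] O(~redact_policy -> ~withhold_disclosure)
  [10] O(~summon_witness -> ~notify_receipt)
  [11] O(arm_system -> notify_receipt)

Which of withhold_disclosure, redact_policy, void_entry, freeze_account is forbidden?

withhold_disclosure

Premises 1 and 2 cover both cases: O(void_entry -> arm_system) and O(~void_entry -> arm_system). Since void_entry ∨ ~void_entry is a tautology, O(arm_system) follows.
Premise 11 is O(arm_system -> notify_receipt); since O(arm_system), deontic closure gives O(notify_receipt).
Premise 10 is O(~summon_witness -> ~notify_receipt); contrapositively O(notify_receipt -> summon_witness). Since O(notify_receipt) holds, K gives O(summon_witness).
With premise 5, O(summon_witness -> quarantine_manifest), the K-axiom yields O(quarantine_manifest).
From O(quarantine_manifest) and premise 8, O(quarantine_manifest -> ~withhold_disclosure), we obtain O(~withhold_disclosure).
So O(~withhold_disclosure) holds, i.e. withhold_disclosure is forbidden. None of the other listed options is forbidden under the premises.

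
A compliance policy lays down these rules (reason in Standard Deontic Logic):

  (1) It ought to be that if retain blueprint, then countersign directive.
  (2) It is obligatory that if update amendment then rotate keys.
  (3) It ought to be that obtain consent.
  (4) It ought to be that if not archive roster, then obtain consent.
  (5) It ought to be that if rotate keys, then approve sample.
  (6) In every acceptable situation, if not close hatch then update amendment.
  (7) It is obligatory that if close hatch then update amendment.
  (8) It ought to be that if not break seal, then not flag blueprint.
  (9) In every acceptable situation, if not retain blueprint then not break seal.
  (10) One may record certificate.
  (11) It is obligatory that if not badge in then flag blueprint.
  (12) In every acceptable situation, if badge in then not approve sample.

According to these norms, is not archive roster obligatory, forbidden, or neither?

Neither

Premise 4 is O(¬archive_roster → obtain_consent); even if O(obtain_consent) held, inferring O(¬archive_roster) would be affirming the consequent — invalid.
No premise or chain of K-axiom applications forces O(¬archive_roster), and none forces O(archive_roster). So ¬archive_roster is neither obligatory nor forbidden under these norms.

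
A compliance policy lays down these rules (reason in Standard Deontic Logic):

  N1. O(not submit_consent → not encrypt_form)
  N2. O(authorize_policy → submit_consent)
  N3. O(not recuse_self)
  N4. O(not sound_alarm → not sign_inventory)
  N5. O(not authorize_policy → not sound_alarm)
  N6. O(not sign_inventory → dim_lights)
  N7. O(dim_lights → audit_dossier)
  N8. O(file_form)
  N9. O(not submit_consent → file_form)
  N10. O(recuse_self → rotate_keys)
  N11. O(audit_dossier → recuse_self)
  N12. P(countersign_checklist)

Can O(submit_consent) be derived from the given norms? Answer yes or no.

From premise 3 we have O(not recuse_self).
The contrapositive of premise 11 (O(audit_dossier → recuse_self)) is O(not recuse_self → not audit_dossier), and O(not recuse_self) is already established, so O(not audit_dossier).
Premise 7 is O(dim_lights → audit_dossier); contrapositively O(not audit_dossier → not dim_lights). Since O(not audit_dossier) holds, K gives O(not dim_lights).
Premise 6, O(not sign_inventory → dim_lights), contraposes to O(not dim_lights → sign_inventory); with O(not dim_lights) we get O(sign_inventory).
The contrapositive of premise 4 (O(not sound_alarm → not sign_inventory)) is O(sign_inventory → sound_alarm), and O(sign_inventory) is already established, so O(sound_alarm).
The contrapositive of premise 5 (O(not authorize_policy → not sound_alarm)) is O(sound_alarm → authorize_policy), and O(sound_alarm) is already established, so O(authorize_policy).
Premise 2 is O(authorize_policy → submit_consent); since O(authorize_policy), deontic closure gives O(submit_consent).
Premises 1, 8, 9, 10, 12 do not contribute to this derivation.
So O(submit_consent) follows.

Yes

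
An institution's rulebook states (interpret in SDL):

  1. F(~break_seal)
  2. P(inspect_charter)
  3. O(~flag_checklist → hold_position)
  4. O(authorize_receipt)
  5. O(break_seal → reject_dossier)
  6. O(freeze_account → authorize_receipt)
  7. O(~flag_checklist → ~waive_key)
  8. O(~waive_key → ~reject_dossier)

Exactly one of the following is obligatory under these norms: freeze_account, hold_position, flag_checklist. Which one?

flag_checklist

Premise 1 is F(~break_seal), i.e. O(break_seal).
From O(break_seal) and premise 5, O(break_seal → reject_dossier), we obtain O(reject_dossier).
The contrapositive of premise 8 (O(~waive_key → ~reject_dossier)) is O(reject_dossier → waive_key), and O(reject_dossier) is already established, so O(waive_key).
Premise 7, O(~flag_checklist → ~waive_key), contraposes to O(waive_key → flag_checklist); with O(waive_key) we get O(flag_checklist).
So O(flag_checklist) holds — flag_checklist is obligatory. None of the other listed options is made obligatory by any chain of premises.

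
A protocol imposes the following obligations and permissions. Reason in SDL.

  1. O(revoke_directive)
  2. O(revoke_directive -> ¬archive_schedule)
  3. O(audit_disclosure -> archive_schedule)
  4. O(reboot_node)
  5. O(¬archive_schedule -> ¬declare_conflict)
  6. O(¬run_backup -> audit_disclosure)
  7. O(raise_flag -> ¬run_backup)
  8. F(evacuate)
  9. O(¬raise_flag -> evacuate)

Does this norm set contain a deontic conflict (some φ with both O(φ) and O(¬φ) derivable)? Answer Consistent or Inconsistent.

F(evacuate) at premise 8 means O(¬evacuate).
The contrapositive of premise 9 (O(¬raise_flag -> evacuate)) is O(¬evacuate -> raise_flag), and O(¬evacuate) is already established, so O(raise_flag).
With premise 7, O(raise_flag -> ¬run_backup), the K-axiom yields O(¬run_backup).
Applying K to premise 6 (O(¬run_backup -> audit_disclosure)) and O(¬run_backup) yields O(audit_disclosure).
With premise 3, O(audit_disclosure -> archive_schedule), the K-axiom yields O(archive_schedule).
The contrapositive of premise 2 (O(revoke_directive -> ¬archive_schedule)) is O(archive_schedule -> ¬revoke_directive), and O(archive_schedule) is already established, so O(¬revoke_directive).
However, premise 1 gives O(revoke_directive).
We now have both O(¬revoke_directive) and O(revoke_directive) — revoke_directive is simultaneously obligatory and forbidden, violating the D-axiom.

Inconsistent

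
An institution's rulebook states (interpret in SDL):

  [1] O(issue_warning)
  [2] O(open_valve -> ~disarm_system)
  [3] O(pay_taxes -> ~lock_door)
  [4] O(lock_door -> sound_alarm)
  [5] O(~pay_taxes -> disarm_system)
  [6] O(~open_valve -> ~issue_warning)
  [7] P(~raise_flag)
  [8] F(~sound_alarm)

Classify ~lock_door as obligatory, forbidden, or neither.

Obligatory

Premise 1 states O(issue_warning) outright.
Premise 6, O(~open_valve -> ~issue_warning), contraposes to O(issue_warning -> open_valve); with O(issue_warning) we get O(open_valve).
With premise 2, O(open_valve -> ~disarm_system), the K-axiom yields O(~disarm_system).
Premise 5 is O(~pay_taxes -> disarm_system); contrapositively O(~disarm_system -> pay_taxes). Since O(~disarm_system) holds, K gives O(pay_taxes).
Premise 3 is O(pay_taxes -> ~lock_door); since O(pay_taxes), deontic closure gives O(~lock_door).
Premises 4, 7, 8 do not contribute to this derivation.
Hence ~lock_door is obligatory.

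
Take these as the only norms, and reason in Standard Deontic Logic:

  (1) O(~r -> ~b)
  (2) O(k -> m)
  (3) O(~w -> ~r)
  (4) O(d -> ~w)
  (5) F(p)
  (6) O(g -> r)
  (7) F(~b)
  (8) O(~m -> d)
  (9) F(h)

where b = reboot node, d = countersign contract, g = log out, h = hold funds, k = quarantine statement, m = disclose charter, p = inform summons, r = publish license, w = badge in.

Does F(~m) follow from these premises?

Yes

Premise 7 is F(~b), i.e. O(b).
The contrapositive of premise 1 (O(~r -> ~b)) is O(b -> r), and O(b) is already established, so O(r).
Premise 3, O(~w -> ~r), contraposes to O(r -> w); with O(r) we get O(w).
Premise 4 is O(d -> ~w); contrapositively O(w -> ~d). Since O(w) holds, K gives O(~d).
Premise 8, O(~m -> d), contraposes to O(~d -> m); with O(~d) we get O(m).
Premises 2, 5, 6, 9 do not contribute to this derivation.
So O(m) holds, i.e. F(~m). The claim follows.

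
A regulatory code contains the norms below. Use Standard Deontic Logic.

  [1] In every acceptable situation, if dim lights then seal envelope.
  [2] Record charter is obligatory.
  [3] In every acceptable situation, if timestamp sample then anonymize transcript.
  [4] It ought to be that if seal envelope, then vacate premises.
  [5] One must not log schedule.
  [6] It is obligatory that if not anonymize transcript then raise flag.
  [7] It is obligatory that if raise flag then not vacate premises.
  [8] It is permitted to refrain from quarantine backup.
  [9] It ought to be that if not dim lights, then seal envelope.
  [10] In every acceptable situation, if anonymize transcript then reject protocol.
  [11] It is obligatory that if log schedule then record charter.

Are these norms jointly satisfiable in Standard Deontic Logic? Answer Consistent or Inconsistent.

Consistent

Premise 11 is O(log_schedule → record_charter); even if O(record_charter) held, inferring O(log_schedule) would be affirming the consequent — invalid.
So O(log_schedule) is not derivable, and the apparent clash with O(¬log_schedule) does not arise.
A world satisfying every obligation exists (e.g. anonymize_transcript=true, dim_lights=false, log_schedule=false, quarantine_backup=false, raise_flag=false, record_charter=true, reject_protocol=true, seal_envelope=true, timestamp_sample=false, vacate_premises=true); no atom is both obligatory and forbidden, so the set is consistent.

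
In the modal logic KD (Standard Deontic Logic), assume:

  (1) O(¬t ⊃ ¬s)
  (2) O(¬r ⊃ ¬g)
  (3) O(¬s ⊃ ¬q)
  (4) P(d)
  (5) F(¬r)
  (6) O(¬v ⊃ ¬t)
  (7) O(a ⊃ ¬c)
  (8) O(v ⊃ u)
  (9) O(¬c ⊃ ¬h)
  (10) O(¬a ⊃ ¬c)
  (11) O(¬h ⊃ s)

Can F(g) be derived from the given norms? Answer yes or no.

Premise 2 is O(¬r ⊃ ¬g), but O(¬r) is not derivable from the premises, so it does not yield O(¬g).
No other premise forces O(¬g). An ideal world satisfying every premise can still have g true, so F(g) is not derivable.

No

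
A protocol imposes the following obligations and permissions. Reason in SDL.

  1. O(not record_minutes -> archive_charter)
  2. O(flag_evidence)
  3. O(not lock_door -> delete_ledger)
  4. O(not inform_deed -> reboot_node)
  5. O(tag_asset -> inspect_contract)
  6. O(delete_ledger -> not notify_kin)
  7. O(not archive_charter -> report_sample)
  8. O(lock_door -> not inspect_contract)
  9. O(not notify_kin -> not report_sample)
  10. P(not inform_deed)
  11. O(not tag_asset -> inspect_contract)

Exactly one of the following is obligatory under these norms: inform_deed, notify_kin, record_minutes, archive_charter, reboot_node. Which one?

archive_charter

Premises 11 and 5 cover both cases: O(not tag_asset -> inspect_contract) and O(tag_asset -> inspect_contract). Since not tag_asset ∨ tag_asset is a tautology, O(inspect_contract) follows.
The contrapositive of premise 8 (O(lock_door -> not inspect_contract)) is O(inspect_contract -> not lock_door), and O(inspect_contract) is already established, so O(not lock_door).
Premise 3 is O(not lock_door -> delete_ledger); since O(not lock_door), deontic closure gives O(delete_ledger).
Premise 6 is O(delete_ledger -> not notify_kin); since O(delete_ledger), deontic closure gives O(not notify_kin).
Applying K to premise 9 (O(not notify_kin -> not report_sample)) and O(not notify_kin) yields O(not report_sample).
The contrapositive of premise 7 (O(not archive_charter -> report_sample)) is O(not report_sample -> archive_charter), and O(not report_sample) is already established, so O(archive_charter).
So O(archive_charter) holds — archive_charter is obligatory. None of the other listed options is made obligatory by any chain of premises.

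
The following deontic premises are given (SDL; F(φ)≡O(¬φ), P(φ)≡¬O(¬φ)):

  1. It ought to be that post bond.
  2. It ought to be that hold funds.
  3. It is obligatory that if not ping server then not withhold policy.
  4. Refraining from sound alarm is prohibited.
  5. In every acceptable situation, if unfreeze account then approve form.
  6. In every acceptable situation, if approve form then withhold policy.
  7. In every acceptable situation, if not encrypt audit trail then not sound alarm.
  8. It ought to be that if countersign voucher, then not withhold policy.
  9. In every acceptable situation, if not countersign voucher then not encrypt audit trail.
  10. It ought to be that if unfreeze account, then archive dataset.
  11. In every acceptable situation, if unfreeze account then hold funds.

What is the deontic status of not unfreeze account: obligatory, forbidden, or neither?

Premise 4 is F(¬sound_alarm), i.e. O(sound_alarm).
Premise 7, O(¬encrypt_audit_trail → ¬sound_alarm), contraposes to O(sound_alarm → encrypt_audit_trail); with O(sound_alarm) we get O(encrypt_audit_trail).
Premise 9, O(¬countersign_voucher → ¬encrypt_audit_trail), contraposes to O(encrypt_audit_trail → countersign_voucher); with O(encrypt_audit_trail) we get O(countersign_voucher).
From O(countersign_voucher) and premise 8, O(countersign_voucher → ¬withhold_policy), we obtain O(¬withhold_policy).
Premise 6, O(approve_form → withhold_policy), contraposes to O(¬withhold_policy → ¬approve_form); with O(¬withhold_policy) we get O(¬approve_form).
Premise 5 is O(unfreeze_account → approve_form); contrapositively O(¬approve_form → ¬unfreeze_account). Since O(¬approve_form) holds, K gives O(¬unfreeze_account).
Premises 1, 2, 3, 10, 11 do not contribute to this derivation.
Hence ¬unfreeze_account is obligatory.

Obligatory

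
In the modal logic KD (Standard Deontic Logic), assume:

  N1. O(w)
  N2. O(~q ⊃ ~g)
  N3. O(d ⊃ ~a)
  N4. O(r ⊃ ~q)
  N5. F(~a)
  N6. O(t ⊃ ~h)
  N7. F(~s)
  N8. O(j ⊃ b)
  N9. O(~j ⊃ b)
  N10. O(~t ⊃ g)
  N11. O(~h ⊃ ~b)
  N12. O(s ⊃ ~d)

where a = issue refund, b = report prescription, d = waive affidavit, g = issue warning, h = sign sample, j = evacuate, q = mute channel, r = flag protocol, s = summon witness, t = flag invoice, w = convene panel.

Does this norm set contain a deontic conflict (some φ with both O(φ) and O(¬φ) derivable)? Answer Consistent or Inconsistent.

Premise 3 is O(d ⊃ ~a), but O(d) is not derivable from the premises, so it does not yield O(~a).
So O(~a) is not derivable, and the apparent clash with O(a) does not arise.
A world satisfying every obligation exists (e.g. a=true, b=true, d=false, g=true, h=true, j=false, q=true, r=false, s=true, t=false, w=true); no atom is both obligatory and forbidden, so the set is consistent.

Consistent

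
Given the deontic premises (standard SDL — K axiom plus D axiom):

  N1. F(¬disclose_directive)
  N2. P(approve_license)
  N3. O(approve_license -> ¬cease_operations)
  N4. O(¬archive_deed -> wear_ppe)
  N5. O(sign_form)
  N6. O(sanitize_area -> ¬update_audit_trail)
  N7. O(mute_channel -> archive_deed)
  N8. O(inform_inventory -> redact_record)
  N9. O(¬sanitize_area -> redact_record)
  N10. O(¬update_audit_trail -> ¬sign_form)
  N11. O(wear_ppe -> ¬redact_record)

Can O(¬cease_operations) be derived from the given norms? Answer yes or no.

Premise 3 is O(approve_license -> ¬cease_operations), but O(approve_license) is not derivable from the premises (the permission P(approve_license) asserts only ¬O(¬approve_license), not O(approve_license)), so it does not yield O(¬cease_operations).
No other premise forces O(¬cease_operations). An ideal world satisfying every premise can still have ¬cease_operations false, so O(¬cease_operations) is not derivable.

No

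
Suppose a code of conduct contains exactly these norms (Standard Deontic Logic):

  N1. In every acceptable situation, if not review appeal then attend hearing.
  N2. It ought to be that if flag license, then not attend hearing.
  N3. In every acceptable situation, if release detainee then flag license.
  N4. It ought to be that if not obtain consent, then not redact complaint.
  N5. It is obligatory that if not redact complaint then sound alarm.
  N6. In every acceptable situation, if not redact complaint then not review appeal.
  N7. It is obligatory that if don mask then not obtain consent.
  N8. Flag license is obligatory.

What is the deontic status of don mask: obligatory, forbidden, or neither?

Forbidden

From premise 8 we have O(flag_license).
From O(flag_license) and premise 2, O(flag_license → ¬attend_hearing), we obtain O(¬attend_hearing).
Premise 1, O(¬review_appeal → attend_hearing), contraposes to O(¬attend_hearing → review_appeal); with O(¬attend_hearing) we get O(review_appeal).
Premise 6 is O(¬redact_complaint → ¬review_appeal); contrapositively O(review_appeal → redact_complaint). Since O(review_appeal) holds, K gives O(redact_complaint).
Premise 4 is O(¬obtain_consent → ¬redact_complaint); contrapositively O(redact_complaint → obtain_consent). Since O(redact_complaint) holds, K gives O(obtain_consent).
The contrapositive of premise 7 (O(don_mask → ¬obtain_consent)) is O(obtain_consent → ¬don_mask), and O(obtain_consent) is already established, so O(¬don_mask).
Premises 3, 5 do not contribute to this derivation.
Thus O(¬don_mask), which is F(don_mask): don_mask is forbidden.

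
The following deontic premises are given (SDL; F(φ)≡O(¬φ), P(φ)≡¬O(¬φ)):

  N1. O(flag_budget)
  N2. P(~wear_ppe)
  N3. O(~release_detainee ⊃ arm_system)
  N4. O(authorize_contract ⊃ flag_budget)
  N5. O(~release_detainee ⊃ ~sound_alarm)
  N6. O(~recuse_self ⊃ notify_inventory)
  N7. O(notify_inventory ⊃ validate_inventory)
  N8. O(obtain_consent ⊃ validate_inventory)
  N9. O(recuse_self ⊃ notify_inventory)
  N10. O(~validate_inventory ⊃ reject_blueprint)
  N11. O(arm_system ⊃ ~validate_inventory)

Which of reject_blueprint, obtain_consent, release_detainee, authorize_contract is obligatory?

release_detainee

By case analysis on ~recuse_self: premise 6 gives O(~recuse_self ⊃ notify_inventory) and premise 9 gives O(recuse_self ⊃ notify_inventory), so O(notify_inventory) either way.
Premise 7 is O(notify_inventory ⊃ validate_inventory); since O(notify_inventory), deontic closure gives O(validate_inventory).
The contrapositive of premise 11 (O(arm_system ⊃ ~validate_inventory)) is O(validate_inventory ⊃ ~arm_system), and O(validate_inventory) is already established, so O(~arm_system).
Premise 3 is O(~release_detainee ⊃ arm_system); contrapositively O(~arm_system ⊃ release_detainee). Since O(~arm_system) holds, K gives O(release_detainee).
So O(release_detainee) holds — release_detainee is obligatory. None of the other listed options is made obligatory by any chain of premises.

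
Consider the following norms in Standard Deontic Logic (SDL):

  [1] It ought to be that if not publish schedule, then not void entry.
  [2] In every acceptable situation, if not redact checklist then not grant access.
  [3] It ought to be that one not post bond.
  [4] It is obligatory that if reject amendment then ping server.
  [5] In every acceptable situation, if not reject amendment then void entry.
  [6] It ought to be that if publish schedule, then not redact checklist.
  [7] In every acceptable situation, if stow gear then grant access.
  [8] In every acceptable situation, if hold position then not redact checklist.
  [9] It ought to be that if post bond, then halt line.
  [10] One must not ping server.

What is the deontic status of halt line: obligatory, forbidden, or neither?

Premise 9 is O(post_bond → halt_line), but O(post_bond) is not derivable from the premises, so it does not yield O(halt_line).
No premise or chain of K-axiom applications forces O(halt_line), and none forces O(¬halt_line). So halt_line is neither obligatory nor forbidden under these norms.

Neither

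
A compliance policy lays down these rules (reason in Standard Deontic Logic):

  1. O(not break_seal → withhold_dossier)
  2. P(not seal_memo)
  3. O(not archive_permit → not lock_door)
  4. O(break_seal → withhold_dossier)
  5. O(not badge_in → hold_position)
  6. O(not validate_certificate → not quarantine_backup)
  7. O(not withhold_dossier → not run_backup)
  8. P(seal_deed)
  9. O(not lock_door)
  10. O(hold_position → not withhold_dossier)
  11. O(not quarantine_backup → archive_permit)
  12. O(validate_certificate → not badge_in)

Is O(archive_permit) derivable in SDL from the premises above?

Yes

Premises 1 and 4 are O(not break_seal → withhold_dossier) and O(break_seal → withhold_dossier); every ideal world satisfies not break_seal or break_seal, so in either case withhold_dossier holds — hence O(withhold_dossier).
Premise 10, O(hold_position → not withhold_dossier), contraposes to O(withhold_dossier → not hold_position); with O(withhold_dossier) we get O(not hold_position).
Premise 5, O(not badge_in → hold_position), contraposes to O(not hold_position → badge_in); with O(not hold_position) we get O(badge_in).
Premise 12 is O(validate_certificate → not badge_in); contrapositively O(badge_in → not validate_certificate). Since O(badge_in) holds, K gives O(not validate_certificate).
Premise 6 is O(not validate_certificate → not quarantine_backup); since O(not validate_certificate), deontic closure gives O(not quarantine_backup).
With premise 11, O(not quarantine_backup → archive_permit), the K-axiom yields O(archive_permit).
Premises 2, 3, 7, 8, 9 do not contribute to this derivation.
So O(archive_permit) follows.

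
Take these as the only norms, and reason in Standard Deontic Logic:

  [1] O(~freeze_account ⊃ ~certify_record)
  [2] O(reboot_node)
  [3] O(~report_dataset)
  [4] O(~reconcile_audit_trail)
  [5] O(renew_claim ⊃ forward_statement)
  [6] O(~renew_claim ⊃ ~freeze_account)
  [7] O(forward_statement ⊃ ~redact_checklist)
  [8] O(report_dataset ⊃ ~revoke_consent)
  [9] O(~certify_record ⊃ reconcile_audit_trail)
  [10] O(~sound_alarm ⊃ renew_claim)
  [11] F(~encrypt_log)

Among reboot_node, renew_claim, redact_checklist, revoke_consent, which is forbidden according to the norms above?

redact_checklist

Premise 4 gives O(~reconcile_audit_trail).
Premise 9, O(~certify_record ⊃ reconcile_audit_trail), contraposes to O(~reconcile_audit_trail ⊃ certify_record); with O(~reconcile_audit_trail) we get O(certify_record).
Premise 1, O(~freeze_account ⊃ ~certify_record), contraposes to O(certify_record ⊃ freeze_account); with O(certify_record) we get O(freeze_account).
Premise 6 is O(~renew_claim ⊃ ~freeze_account); contrapositively O(freeze_account ⊃ renew_claim). Since O(freeze_account) holds, K gives O(renew_claim).
Applying K to premise 5 (O(renew_claim ⊃ forward_statement)) and O(renew_claim) yields O(forward_statement).
Premise 7 is O(forward_statement ⊃ ~redact_checklist); since O(forward_statement), deontic closure gives O(~redact_checklist).
So O(~redact_checklist) holds, i.e. redact_checklist is forbidden. None of the other listed options is forbidden under the premises.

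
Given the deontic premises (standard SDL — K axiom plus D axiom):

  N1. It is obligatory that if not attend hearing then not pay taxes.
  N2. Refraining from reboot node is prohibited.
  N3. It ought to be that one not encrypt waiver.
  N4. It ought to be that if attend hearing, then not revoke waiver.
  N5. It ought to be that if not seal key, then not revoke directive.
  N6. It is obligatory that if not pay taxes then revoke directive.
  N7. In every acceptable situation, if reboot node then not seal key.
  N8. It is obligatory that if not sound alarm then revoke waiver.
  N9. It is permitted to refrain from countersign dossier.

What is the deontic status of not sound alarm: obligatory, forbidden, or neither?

Forbidden

Premise 2, F(¬reboot_node), is equivalent to O(reboot_node).
From O(reboot_node) and premise 7, O(reboot_node → ¬seal_key), we obtain O(¬seal_key).
With premise 5, O(¬seal_key → ¬revoke_directive), the K-axiom yields O(¬revoke_directive).
Premise 6, O(¬pay_taxes → revoke_directive), contraposes to O(¬revoke_directive → pay_taxes); with O(¬revoke_directive) we get O(pay_taxes).
Premise 1 is O(¬attend_hearing → ¬pay_taxes); contrapositively O(pay_taxes → attend_hearing). Since O(pay_taxes) holds, K gives O(attend_hearing).
From O(attend_hearing) and premise 4, O(attend_hearing → ¬revoke_waiver), we obtain O(¬revoke_waiver).
Premise 8 is O(¬sound_alarm → revoke_waiver); contrapositively O(¬revoke_waiver → sound_alarm). Since O(¬revoke_waiver) holds, K gives O(sound_alarm).
Premises 3, 9 do not contribute to this derivation.
Thus O(sound_alarm), which is F(¬sound_alarm): ¬sound_alarm is forbidden.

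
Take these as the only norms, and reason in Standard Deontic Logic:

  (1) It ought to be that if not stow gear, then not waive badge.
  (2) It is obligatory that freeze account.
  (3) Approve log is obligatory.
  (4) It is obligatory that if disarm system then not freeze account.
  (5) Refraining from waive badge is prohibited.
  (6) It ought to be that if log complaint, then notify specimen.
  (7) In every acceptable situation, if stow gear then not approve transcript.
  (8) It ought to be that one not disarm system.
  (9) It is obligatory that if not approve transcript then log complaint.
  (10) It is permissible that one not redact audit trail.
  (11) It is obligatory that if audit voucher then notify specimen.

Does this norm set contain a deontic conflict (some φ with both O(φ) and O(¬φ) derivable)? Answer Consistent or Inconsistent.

Consistent

Premise 4 is O(disarm_system → ¬freeze_account), but O(disarm_system) is not derivable from the premises, so it does not yield O(¬freeze_account).
So O(¬freeze_account) is not derivable, and the apparent clash with O(freeze_account) does not arise.
A world satisfying every obligation exists (e.g. approve_log=true, approve_transcript=false, audit_voucher=false, disarm_system=false, freeze_account=true, log_complaint=true, notify_specimen=true, redact_audit_trail=false, stow_gear=true, waive_badge=true); no atom is both obligatory and forbidden, so the set is consistent.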